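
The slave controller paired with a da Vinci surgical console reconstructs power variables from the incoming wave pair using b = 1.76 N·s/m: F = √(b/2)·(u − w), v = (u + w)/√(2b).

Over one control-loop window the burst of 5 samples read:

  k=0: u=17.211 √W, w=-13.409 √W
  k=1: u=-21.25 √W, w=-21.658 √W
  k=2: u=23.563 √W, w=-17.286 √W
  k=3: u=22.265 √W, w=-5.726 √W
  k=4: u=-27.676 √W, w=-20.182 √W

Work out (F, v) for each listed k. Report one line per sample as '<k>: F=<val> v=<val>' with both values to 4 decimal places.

k=0: u−w=30.6200, u+w=3.8020; √(b/2)=0.9381, √(2b)=1.8762; F=0.9381×30.62=28.7241, v=3.8020/1.8762=2.0265
k=1: u−w=0.4080, u+w=-42.9080; √(b/2)=0.9381, √(2b)=1.8762; F=0.9381×0.408=0.3827, v=-42.9080/1.8762=-22.8700
k=2: u−w=40.8490, u+w=6.2770; √(b/2)=0.9381, √(2b)=1.8762; F=0.9381×40.849=38.3198, v=6.2770/1.8762=3.3457
k=3: u−w=27.9910, u+w=16.5390; √(b/2)=0.9381, √(2b)=1.8762; F=0.9381×27.991=26.2579, v=16.5390/1.8762=8.8153
k=4: u−w=-7.4940, u+w=-47.8580; √(b/2)=0.9381, √(2b)=1.8762; F=0.9381×(-7.494)=-7.0300, v=-47.8580/1.8762=-25.5084

0: F=28.7241 v=2.0265
1: F=0.3827 v=-22.8700
2: F=38.3198 v=3.3457
3: F=26.2579 v=8.8153
4: F=-7.0300 v=-25.5084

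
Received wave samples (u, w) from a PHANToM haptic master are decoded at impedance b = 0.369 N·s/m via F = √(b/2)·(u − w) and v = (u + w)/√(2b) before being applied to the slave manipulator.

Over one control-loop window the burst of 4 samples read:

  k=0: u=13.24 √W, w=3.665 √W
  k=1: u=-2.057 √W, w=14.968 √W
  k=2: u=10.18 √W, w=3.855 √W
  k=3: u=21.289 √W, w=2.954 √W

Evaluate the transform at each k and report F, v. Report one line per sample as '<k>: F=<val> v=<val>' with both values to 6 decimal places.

0: F=4.112794 v=19.678274
1: F=-7.312827 v=15.029056
2: F=2.716807 v=16.337449
3: F=7.875517 v=28.220076

k=0: u−w=9.575000, u+w=16.905000; √(b/2)=0.429535, √(2b)=0.859069; F=0.429535×9.575=4.112794, v=16.905000/0.859069=19.678274
k=1: u−w=-17.025000, u+w=12.911000; √(b/2)=0.429535, √(2b)=0.859069; F=0.429535×(-17.025)=-7.312827, v=12.911000/0.859069=15.029056
k=2: u−w=6.325000, u+w=14.035000; √(b/2)=0.429535, √(2b)=0.859069; F=0.429535×6.325=2.716807, v=14.035000/0.859069=16.337449
k=3: u−w=18.335000, u+w=24.243000; √(b/2)=0.429535, √(2b)=0.859069; F=0.429535×18.335=7.875517, v=24.243000/0.859069=28.220076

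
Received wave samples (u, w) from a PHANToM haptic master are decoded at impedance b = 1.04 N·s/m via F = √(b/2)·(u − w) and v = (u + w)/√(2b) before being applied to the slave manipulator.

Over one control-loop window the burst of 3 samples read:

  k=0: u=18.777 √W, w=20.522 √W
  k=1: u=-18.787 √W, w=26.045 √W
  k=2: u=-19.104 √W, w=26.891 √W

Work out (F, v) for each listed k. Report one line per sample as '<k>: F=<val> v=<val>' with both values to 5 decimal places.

k=0: u−w=-1.74500, u+w=39.29900; √(b/2)=0.72111, √(2b)=1.44222; F=0.72111×(-1.745)=-1.25834, v=39.29900/1.44222=27.24895
k=1: u−w=-44.83200, u+w=7.25800; √(b/2)=0.72111, √(2b)=1.44222; F=0.72111×(-44.832)=-32.32881, v=7.25800/1.44222=5.03252
k=2: u−w=-45.99500, u+w=7.78700; √(b/2)=0.72111, √(2b)=1.44222; F=0.72111×(-45.995)=-33.16747, v=7.78700/1.44222=5.39931

0: F=-1.25834 v=27.24895
1: F=-32.32881 v=5.03252
2: F=-33.16747 v=5.39931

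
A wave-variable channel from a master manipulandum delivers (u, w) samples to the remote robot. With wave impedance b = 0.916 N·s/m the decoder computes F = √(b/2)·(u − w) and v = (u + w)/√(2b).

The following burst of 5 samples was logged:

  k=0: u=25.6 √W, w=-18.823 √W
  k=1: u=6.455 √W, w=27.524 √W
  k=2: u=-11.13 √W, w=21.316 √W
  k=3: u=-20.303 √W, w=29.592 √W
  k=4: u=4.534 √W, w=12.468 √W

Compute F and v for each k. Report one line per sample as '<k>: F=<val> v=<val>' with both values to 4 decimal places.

k=0: u−w=44.4230, u+w=6.7770; √(b/2)=0.6768, √(2b)=1.3535; F=0.6768×44.423=30.0636, v=6.7770/1.3535=5.0070
k=1: u−w=-21.0690, u+w=33.9790; √(b/2)=0.6768, √(2b)=1.3535; F=0.6768×(-21.069)=-14.2586, v=33.9790/1.3535=25.1043
k=2: u−w=-32.4460, u+w=10.1860; √(b/2)=0.6768, √(2b)=1.3535; F=0.6768×(-32.446)=-21.9581, v=10.1860/1.3535=7.5256
k=3: u−w=-49.8950, u+w=9.2890; √(b/2)=0.6768, √(2b)=1.3535; F=0.6768×(-49.895)=-33.7668, v=9.2890/1.3535=6.8629
k=4: u−w=-7.9340, u+w=17.0020; √(b/2)=0.6768, √(2b)=1.3535; F=0.6768×(-7.934)=-5.3694, v=17.0020/1.3535=12.5614

0: F=30.0636 v=5.0070
1: F=-14.2586 v=25.1043
2: F=-21.9581 v=7.5256
3: F=-33.7668 v=6.8629
4: F=-5.3694 v=12.5614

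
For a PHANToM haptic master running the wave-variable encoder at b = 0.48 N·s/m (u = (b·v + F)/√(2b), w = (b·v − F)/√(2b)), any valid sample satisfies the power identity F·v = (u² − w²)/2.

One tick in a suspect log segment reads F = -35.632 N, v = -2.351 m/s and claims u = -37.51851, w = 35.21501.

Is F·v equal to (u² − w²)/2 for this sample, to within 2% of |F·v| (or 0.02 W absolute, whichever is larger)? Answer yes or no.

yes

F·v = (-35.632)×(-2.351) = 83.7708 W.
(u² − w²)/2 = (1407.6386 − 1240.0969)/2 = 83.7708 W.
|Δ| = 0.0000;  2% of max(1, |F·v|) = 1.6754.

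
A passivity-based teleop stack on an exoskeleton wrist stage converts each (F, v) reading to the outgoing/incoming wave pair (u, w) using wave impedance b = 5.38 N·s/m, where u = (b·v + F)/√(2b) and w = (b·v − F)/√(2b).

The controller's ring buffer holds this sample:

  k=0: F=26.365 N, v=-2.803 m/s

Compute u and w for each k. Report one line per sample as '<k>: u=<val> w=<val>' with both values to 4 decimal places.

0: u=3.4403 w=-12.6348

k=0: b·v=5.38×(-2.803)=-15.0801; √(2b)=3.2802; u=(-15.0801+26.365)/3.2802=3.4403, w=(-15.0801−26.365)/3.2802=-12.6348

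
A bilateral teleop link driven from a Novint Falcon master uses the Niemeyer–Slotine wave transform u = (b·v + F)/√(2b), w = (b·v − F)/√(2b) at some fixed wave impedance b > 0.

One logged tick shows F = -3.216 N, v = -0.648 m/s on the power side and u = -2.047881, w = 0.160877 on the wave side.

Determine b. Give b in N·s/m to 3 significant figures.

u + w = -1.887004;  u + w = √(2b)·v, so √(2b) = -1.887004/(-0.648) = 2.912043.
b = (√(2b))²/2 = 8.479996/2 = 4.239998.
(Check via u − w = 2F/√(2b): u − w = -2.208758, 2F/√(2b) = -2.208758.)

b = 4.24 N·s/m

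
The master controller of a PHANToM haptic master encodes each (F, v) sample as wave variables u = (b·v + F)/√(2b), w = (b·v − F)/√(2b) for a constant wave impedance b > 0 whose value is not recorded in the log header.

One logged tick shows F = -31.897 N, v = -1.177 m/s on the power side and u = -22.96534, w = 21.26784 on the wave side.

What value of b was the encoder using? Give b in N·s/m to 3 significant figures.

u + w = -1.69750;  u + w = √(2b)·v, so √(2b) = -1.69750/(-1.177) = 1.44223.
b = (√(2b))²/2 = 2.08002/2 = 1.04001.
(Check via u − w = 2F/√(2b): u − w = -44.23318, 2F/√(2b) = -44.23301.)

b = 1.04 N·s/m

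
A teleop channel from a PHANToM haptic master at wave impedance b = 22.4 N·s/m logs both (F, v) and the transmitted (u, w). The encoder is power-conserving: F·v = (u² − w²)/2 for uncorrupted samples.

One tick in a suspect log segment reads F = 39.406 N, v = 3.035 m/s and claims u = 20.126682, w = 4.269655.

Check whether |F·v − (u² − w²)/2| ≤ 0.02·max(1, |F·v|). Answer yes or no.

no

F·v = 39.406×3.035 = 119.597210 W.
(u² − w²)/2 = (405.083328 − 18.229954)/2 = 193.426687 W.
|Δ| = 73.829477;  2% of max(1, |F·v|) = 2.391944.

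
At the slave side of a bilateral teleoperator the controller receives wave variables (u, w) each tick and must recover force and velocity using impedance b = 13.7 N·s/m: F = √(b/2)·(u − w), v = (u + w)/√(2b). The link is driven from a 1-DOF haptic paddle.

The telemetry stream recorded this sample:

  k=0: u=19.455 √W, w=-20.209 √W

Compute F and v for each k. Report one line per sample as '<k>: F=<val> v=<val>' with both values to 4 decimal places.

0: F=103.8106 v=-0.1440

k=0: u−w=39.6640, u+w=-0.7540; √(b/2)=2.6173, √(2b)=5.2345; F=2.6173×39.664=103.8106, v=-0.7540/5.2345=-0.1440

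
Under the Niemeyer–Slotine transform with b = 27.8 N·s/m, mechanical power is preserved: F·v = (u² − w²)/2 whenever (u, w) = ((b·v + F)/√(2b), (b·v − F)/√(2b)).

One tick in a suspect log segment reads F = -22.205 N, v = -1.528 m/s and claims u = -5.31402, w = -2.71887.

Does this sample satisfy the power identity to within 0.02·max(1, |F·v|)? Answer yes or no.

F·v = (-22.205)×(-1.528) = 33.9292 W.
(u² − w²)/2 = (28.2388 − 7.3923)/2 = 10.4233 W.
|Δ| = 23.5060;  2% of max(1, |F·v|) = 0.6786.

no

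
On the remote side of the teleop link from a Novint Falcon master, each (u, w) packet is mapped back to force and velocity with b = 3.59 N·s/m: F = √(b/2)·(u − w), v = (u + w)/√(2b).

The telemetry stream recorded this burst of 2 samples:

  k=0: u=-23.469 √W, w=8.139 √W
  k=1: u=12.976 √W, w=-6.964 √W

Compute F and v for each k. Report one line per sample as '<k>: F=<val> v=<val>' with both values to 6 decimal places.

0: F=-42.347643 v=-5.721105
1: F=26.715135 v=2.243658

k=0: u−w=-31.608000, u+w=-15.330000; √(b/2)=1.339776, √(2b)=2.679552; F=1.339776×(-31.608)=-42.347643, v=-15.330000/2.679552=-5.721105
k=1: u−w=19.940000, u+w=6.012000; √(b/2)=1.339776, √(2b)=2.679552; F=1.339776×19.94=26.715135, v=6.012000/2.679552=2.243658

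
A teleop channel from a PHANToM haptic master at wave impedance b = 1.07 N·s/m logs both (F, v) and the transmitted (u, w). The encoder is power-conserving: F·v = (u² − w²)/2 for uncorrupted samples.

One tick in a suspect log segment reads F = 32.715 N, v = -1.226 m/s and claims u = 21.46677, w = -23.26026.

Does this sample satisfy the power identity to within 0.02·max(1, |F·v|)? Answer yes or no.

yes

F·v = 32.715×(-1.226) = -40.1086 W.
(u² − w²)/2 = (460.8222 − 541.0397)/2 = -40.1087 W.
|Δ| = 0.0002;  2% of max(1, |F·v|) = 0.8022.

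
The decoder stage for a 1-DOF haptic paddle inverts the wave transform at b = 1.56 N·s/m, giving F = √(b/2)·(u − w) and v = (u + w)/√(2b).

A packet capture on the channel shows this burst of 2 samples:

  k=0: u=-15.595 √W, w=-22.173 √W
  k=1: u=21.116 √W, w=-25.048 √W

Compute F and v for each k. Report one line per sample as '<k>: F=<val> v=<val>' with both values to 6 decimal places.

k=0: u−w=6.578000, u+w=-37.768000; √(b/2)=0.883176, √(2b)=1.766352; F=0.883176×6.578=5.809532, v=-37.768000/1.766352=-21.381920
k=1: u−w=46.164000, u+w=-3.932000; √(b/2)=0.883176, √(2b)=1.766352; F=0.883176×46.164=40.770941, v=-3.932000/1.766352=-2.226057

0: F=5.809532 v=-21.381920
1: F=40.770941 v=-2.226057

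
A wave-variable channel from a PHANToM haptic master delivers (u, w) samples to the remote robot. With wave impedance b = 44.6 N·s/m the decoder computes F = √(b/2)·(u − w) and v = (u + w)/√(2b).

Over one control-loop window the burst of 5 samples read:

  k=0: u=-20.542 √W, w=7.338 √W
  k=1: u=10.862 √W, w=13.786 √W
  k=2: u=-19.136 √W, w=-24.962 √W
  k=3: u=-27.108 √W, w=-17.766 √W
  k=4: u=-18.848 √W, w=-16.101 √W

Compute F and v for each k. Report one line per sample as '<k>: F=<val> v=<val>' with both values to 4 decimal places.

0: F=-131.6574 v=-1.3981
1: F=-13.8080 v=2.6098
2: F=27.5120 v=-4.6691
3: F=-44.1156 v=-4.7513
4: F=-12.9721 v=-3.7004

k=0: u−w=-27.8800, u+w=-13.2040; √(b/2)=4.7223, √(2b)=9.4446; F=4.7223×(-27.88)=-131.6574, v=-13.2040/9.4446=-1.3981
k=1: u−w=-2.9240, u+w=24.6480; √(b/2)=4.7223, √(2b)=9.4446; F=4.7223×(-2.924)=-13.8080, v=24.6480/9.4446=2.6098
k=2: u−w=5.8260, u+w=-44.0980; √(b/2)=4.7223, √(2b)=9.4446; F=4.7223×5.826=27.5120, v=-44.0980/9.4446=-4.6691
k=3: u−w=-9.3420, u+w=-44.8740; √(b/2)=4.7223, √(2b)=9.4446; F=4.7223×(-9.342)=-44.1156, v=-44.8740/9.4446=-4.7513
k=4: u−w=-2.7470, u+w=-34.9490; √(b/2)=4.7223, √(2b)=9.4446; F=4.7223×(-2.747)=-12.9721, v=-34.9490/9.4446=-3.7004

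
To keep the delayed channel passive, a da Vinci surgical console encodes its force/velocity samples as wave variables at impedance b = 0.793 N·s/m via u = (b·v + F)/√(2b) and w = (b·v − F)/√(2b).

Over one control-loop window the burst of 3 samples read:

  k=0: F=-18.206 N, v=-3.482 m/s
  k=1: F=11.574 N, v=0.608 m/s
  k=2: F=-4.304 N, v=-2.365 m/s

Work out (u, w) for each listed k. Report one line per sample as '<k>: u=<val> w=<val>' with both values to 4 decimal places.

0: u=-16.6490 w=12.2639
1: u=9.5732 w=-8.8075
2: u=-4.9068 w=1.9284

k=0: b·v=0.793×(-3.482)=-2.7612; √(2b)=1.2594; u=(-2.7612+(-18.206))/1.2594=-16.6490, w=(-2.7612−(-18.206))/1.2594=12.2639
k=1: b·v=0.793×0.608=0.4821; √(2b)=1.2594; u=(0.4821+11.574)/1.2594=9.5732, w=(0.4821−11.574)/1.2594=-8.8075
k=2: b·v=0.793×(-2.365)=-1.8754; √(2b)=1.2594; u=(-1.8754+(-4.304))/1.2594=-4.9068, w=(-1.8754−(-4.304))/1.2594=1.9284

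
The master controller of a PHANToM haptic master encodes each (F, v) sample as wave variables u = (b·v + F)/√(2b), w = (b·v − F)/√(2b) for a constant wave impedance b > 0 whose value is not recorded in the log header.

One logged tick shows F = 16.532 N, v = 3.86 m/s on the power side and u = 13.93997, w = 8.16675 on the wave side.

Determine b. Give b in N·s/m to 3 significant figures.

u + w = 22.1067;  u + w = √(2b)·v, so √(2b) = 22.1067/3.86 = 5.7271.
b = (√(2b))²/2 = 32.8000/2 = 16.4000.
(Check via u − w = 2F/√(2b): u − w = 5.7732, 2F/√(2b) = 5.7732.)

b = 16.4 N·s/m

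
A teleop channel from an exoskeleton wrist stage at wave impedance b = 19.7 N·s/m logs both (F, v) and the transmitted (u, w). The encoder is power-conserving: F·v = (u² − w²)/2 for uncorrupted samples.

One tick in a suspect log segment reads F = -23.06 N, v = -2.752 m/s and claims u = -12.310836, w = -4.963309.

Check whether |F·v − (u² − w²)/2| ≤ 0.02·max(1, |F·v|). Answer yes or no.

yes

F·v = (-23.06)×(-2.752) = 63.461120 W.
(u² − w²)/2 = (151.556683 − 24.634436)/2 = 63.461123 W.
|Δ| = 0.000003;  2% of max(1, |F·v|) = 1.269222.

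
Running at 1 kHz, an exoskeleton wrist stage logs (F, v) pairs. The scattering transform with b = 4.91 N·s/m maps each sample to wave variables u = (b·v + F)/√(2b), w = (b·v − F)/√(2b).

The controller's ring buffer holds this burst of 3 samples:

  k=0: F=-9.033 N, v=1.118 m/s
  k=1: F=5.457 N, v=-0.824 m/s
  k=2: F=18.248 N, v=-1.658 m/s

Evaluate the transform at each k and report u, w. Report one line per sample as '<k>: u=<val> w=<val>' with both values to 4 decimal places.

k=0: b·v=4.91×1.118=5.4894; √(2b)=3.1337; u=(5.4894+(-9.033))/3.1337=-1.1308, w=(5.4894−(-9.033))/3.1337=4.6343
k=1: b·v=4.91×(-0.824)=-4.0458; √(2b)=3.1337; u=(-4.0458+5.457)/3.1337=0.4503, w=(-4.0458−5.457)/3.1337=-3.0325
k=2: b·v=4.91×(-1.658)=-8.1408; √(2b)=3.1337; u=(-8.1408+18.248)/3.1337=3.2253, w=(-8.1408−18.248)/3.1337=-8.4210

0: u=-1.1308 w=4.6343
1: u=0.4503 w=-3.0325
2: u=3.2253 w=-8.4210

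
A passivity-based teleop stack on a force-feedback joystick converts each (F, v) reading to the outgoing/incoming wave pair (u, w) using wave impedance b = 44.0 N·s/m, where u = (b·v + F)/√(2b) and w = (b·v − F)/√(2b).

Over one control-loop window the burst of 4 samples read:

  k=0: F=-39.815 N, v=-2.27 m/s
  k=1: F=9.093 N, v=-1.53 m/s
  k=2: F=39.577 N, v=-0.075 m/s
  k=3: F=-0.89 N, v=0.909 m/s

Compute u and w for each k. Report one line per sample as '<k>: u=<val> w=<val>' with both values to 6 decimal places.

0: u=-14.891537 w=-6.402951
1: u=-6.207019 w=-8.145653
2: u=3.867141 w=-4.570704
3: u=4.168714 w=4.358462

k=0: b·v=44.0×(-2.27)=-99.880000; √(2b)=9.380832; u=(-99.880000+(-39.815))/9.380832=-14.891537, w=(-99.880000−(-39.815))/9.380832=-6.402951
k=1: b·v=44.0×(-1.53)=-67.320000; √(2b)=9.380832; u=(-67.320000+9.093)/9.380832=-6.207019, w=(-67.320000−9.093)/9.380832=-8.145653
k=2: b·v=44.0×(-0.075)=-3.300000; √(2b)=9.380832; u=(-3.300000+39.577)/9.380832=3.867141, w=(-3.300000−39.577)/9.380832=-4.570704
k=3: b·v=44.0×0.909=39.996000; √(2b)=9.380832; u=(39.996000+(-0.89))/9.380832=4.168714, w=(39.996000−(-0.89))/9.380832=4.358462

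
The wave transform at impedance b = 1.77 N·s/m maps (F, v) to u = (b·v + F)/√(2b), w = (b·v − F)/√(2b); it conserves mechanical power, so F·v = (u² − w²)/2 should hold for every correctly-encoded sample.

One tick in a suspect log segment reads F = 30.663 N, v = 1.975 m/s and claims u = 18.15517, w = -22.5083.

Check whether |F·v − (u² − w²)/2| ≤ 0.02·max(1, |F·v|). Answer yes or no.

no

F·v = 30.663×1.975 = 60.55943 W.
(u² − w²)/2 = (329.61020 − 506.62357)/2 = -88.50669 W.
|Δ| = 149.06611;  2% of max(1, |F·v|) = 1.21119.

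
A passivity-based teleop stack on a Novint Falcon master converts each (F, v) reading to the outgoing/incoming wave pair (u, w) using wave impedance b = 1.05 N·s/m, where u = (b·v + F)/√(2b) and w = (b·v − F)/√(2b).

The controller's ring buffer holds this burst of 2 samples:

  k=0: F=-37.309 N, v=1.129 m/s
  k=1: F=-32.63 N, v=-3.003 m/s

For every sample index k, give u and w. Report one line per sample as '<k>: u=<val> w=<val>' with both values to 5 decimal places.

0: u=-24.92762 w=26.56369
1: u=-24.69272 w=20.34096

k=0: b·v=1.05×1.129=1.18545; √(2b)=1.44914; u=(1.18545+(-37.309))/1.44914=-24.92762, w=(1.18545−(-37.309))/1.44914=26.56369
k=1: b·v=1.05×(-3.003)=-3.15315; √(2b)=1.44914; u=(-3.15315+(-32.63))/1.44914=-24.69272, w=(-3.15315−(-32.63))/1.44914=20.34096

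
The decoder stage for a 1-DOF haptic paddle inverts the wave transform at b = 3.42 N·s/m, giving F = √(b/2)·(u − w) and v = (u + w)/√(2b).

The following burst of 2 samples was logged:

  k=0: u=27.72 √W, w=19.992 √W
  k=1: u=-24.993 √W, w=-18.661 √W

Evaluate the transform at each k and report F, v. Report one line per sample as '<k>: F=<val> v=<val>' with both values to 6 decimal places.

0: F=10.105671 v=18.243139
1: F=-8.280164 v=-16.691524

k=0: u−w=7.728000, u+w=47.712000; √(b/2)=1.307670, √(2b)=2.615339; F=1.307670×7.728=10.105671, v=47.712000/2.615339=18.243139
k=1: u−w=-6.332000, u+w=-43.654000; √(b/2)=1.307670, √(2b)=2.615339; F=1.307670×(-6.332)=-8.280164, v=-43.654000/2.615339=-16.691524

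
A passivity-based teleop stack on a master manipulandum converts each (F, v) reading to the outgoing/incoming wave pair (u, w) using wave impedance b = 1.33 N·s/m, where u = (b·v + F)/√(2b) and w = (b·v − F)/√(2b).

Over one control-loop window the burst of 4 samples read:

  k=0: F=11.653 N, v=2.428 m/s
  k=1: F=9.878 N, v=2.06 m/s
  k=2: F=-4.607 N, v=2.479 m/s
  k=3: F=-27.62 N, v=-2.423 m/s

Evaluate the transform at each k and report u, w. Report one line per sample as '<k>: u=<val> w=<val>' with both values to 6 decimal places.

k=0: b·v=1.33×2.428=3.229240; √(2b)=1.630951; u=(3.229240+11.653)/1.630951=9.124887, w=(3.229240−11.653)/1.630951=-5.164939
k=1: b·v=1.33×2.06=2.739800; √(2b)=1.630951; u=(2.739800+9.878)/1.630951=7.736470, w=(2.739800−9.878)/1.630951=-4.376711
k=2: b·v=1.33×2.479=3.297070; √(2b)=1.630951; u=(3.297070+(-4.607))/1.630951=-0.803170, w=(3.297070−(-4.607))/1.630951=4.846296
k=3: b·v=1.33×(-2.423)=-3.222590; √(2b)=1.630951; u=(-3.222590+(-27.62))/1.630951=-18.910805, w=(-3.222590−(-27.62))/1.630951=14.959012

0: u=9.124887 w=-5.164939
1: u=7.736470 w=-4.376711
2: u=-0.803170 w=4.846296
3: u=-18.910805 w=14.959012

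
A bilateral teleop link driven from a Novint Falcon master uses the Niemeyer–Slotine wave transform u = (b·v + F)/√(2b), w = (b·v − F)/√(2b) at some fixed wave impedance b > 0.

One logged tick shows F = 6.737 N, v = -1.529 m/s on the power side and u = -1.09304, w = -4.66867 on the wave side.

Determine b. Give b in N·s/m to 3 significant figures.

b = 7.1 N·s/m

u + w = -5.7617;  u + w = √(2b)·v, so √(2b) = -5.7617/(-1.529) = 3.7683.
b = (√(2b))²/2 = 14.2000/2 = 7.1000.
(Check via u − w = 2F/√(2b): u − w = 3.5756, 2F/√(2b) = 3.5756.)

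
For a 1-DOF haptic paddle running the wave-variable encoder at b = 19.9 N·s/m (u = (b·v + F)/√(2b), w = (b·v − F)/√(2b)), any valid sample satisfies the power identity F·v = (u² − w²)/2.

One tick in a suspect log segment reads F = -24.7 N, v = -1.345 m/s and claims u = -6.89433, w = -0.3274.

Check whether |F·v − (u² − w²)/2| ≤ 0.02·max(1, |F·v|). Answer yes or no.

F·v = (-24.7)×(-1.345) = 33.2215 W.
(u² − w²)/2 = (47.5318 − 0.1072)/2 = 23.7123 W.
|Δ| = 9.5092;  2% of max(1, |F·v|) = 0.6644.

no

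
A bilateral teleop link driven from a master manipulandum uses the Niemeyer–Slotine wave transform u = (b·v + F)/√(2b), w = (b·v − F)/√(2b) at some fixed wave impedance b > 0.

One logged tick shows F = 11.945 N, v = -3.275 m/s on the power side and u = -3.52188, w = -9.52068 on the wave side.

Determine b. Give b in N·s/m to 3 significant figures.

b = 7.93 N·s/m

u + w = -13.04256;  u + w = √(2b)·v, so √(2b) = -13.04256/(-3.275) = 3.98246.
b = (√(2b))²/2 = 15.86000/2 = 7.93000.
(Check via u − w = 2F/√(2b): u − w = 5.99880, 2F/√(2b) = 5.99880.)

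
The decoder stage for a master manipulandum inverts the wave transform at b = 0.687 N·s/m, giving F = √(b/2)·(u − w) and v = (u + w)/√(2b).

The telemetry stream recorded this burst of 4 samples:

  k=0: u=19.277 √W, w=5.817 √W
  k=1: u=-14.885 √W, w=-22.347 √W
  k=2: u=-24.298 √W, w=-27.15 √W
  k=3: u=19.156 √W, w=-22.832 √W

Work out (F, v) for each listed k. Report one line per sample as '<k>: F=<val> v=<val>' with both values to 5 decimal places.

0: F=7.88875 v=21.40802
1: F=4.37339 v=-31.76311
2: F=1.67153 v=-43.89097
3: F=24.60869 v=-3.13604

k=0: u−w=13.46000, u+w=25.09400; √(b/2)=0.58609, √(2b)=1.17218; F=0.58609×13.46=7.88875, v=25.09400/1.17218=21.40802
k=1: u−w=7.46200, u+w=-37.23200; √(b/2)=0.58609, √(2b)=1.17218; F=0.58609×7.462=4.37339, v=-37.23200/1.17218=-31.76311
k=2: u−w=2.85200, u+w=-51.44800; √(b/2)=0.58609, √(2b)=1.17218; F=0.58609×2.852=1.67153, v=-51.44800/1.17218=-43.89097
k=3: u−w=41.98800, u+w=-3.67600; √(b/2)=0.58609, √(2b)=1.17218; F=0.58609×41.988=24.60869, v=-3.67600/1.17218=-3.13604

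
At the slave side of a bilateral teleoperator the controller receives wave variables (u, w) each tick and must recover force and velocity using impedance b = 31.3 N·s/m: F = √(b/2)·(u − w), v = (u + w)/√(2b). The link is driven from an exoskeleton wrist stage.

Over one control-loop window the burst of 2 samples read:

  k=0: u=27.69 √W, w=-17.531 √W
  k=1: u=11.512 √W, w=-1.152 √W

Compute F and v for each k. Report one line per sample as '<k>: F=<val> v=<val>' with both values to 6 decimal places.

k=0: u−w=45.221000, u+w=10.159000; √(b/2)=3.956008, √(2b)=7.912016; F=3.956008×45.221=178.894642, v=10.159000/7.912016=1.283996
k=1: u−w=12.664000, u+w=10.360000; √(b/2)=3.956008, √(2b)=7.912016; F=3.956008×12.664=50.098886, v=10.360000/7.912016=1.309401

0: F=178.894642 v=1.283996
1: F=50.098886 v=1.309401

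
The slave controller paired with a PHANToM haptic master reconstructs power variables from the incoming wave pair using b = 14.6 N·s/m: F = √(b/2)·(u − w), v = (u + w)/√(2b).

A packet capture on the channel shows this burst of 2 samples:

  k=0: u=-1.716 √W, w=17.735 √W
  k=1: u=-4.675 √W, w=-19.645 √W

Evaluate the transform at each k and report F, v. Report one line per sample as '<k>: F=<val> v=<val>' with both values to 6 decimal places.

0: F=-52.553708 v=2.964449
1: F=40.446713 v=-4.500618

k=0: u−w=-19.451000, u+w=16.019000; √(b/2)=2.701851, √(2b)=5.403702; F=2.701851×(-19.451)=-52.553708, v=16.019000/5.403702=2.964449
k=1: u−w=14.970000, u+w=-24.320000; √(b/2)=2.701851, √(2b)=5.403702; F=2.701851×14.97=40.446713, v=-24.320000/5.403702=-4.500618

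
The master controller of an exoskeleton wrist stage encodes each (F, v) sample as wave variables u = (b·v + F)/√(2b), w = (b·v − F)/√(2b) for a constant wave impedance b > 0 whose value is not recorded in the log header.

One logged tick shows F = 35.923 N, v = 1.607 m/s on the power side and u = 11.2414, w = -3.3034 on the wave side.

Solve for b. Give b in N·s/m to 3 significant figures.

b = 12.2 N·s/m

u + w = 7.9380;  u + w = √(2b)·v, so √(2b) = 7.9380/1.607 = 4.9396.
b = (√(2b))²/2 = 24.4000/2 = 12.2000.
(Check via u − w = 2F/√(2b): u − w = 14.5448, 2F/√(2b) = 14.5448.)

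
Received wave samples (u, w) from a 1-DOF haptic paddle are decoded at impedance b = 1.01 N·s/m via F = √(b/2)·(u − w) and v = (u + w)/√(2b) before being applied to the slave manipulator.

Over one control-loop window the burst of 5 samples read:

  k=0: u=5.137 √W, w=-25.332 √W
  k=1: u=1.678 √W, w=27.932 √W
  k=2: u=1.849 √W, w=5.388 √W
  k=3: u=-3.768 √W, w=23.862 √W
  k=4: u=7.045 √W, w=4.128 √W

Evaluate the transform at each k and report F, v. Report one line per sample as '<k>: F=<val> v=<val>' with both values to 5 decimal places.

k=0: u−w=30.46900, u+w=-20.19500; √(b/2)=0.71063, √(2b)=1.42127; F=0.71063×30.469=21.65229, v=-20.19500/1.42127=-14.20915
k=1: u−w=-26.25400, u+w=29.61000; √(b/2)=0.71063, √(2b)=1.42127; F=0.71063×(-26.254)=-18.65697, v=29.61000/1.42127=20.83352
k=2: u−w=-3.53900, u+w=7.23700; √(b/2)=0.71063, √(2b)=1.42127; F=0.71063×(-3.539)=-2.51493, v=7.23700/1.42127=5.09194
k=3: u−w=-27.63000, u+w=20.09400; √(b/2)=0.71063, √(2b)=1.42127; F=0.71063×(-27.63)=-19.63480, v=20.09400/1.42127=14.13809
k=4: u−w=2.91700, u+w=11.17300; √(b/2)=0.71063, √(2b)=1.42127; F=0.71063×2.917=2.07292, v=11.17300/1.42127=7.86130

0: F=21.65229 v=-14.20915
1: F=-18.65697 v=20.83352
2: F=-2.51493 v=5.09194
3: F=-19.63480 v=14.13809
4: F=2.07292 v=7.86130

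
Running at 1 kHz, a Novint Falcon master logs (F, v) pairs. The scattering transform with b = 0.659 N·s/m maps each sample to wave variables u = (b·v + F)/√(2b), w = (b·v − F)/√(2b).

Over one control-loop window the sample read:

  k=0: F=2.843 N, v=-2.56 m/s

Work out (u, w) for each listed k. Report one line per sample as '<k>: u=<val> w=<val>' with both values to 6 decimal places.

k=0: b·v=0.659×(-2.56)=-1.687040; √(2b)=1.148042; u=(-1.687040+2.843)/1.148042=1.006897, w=(-1.687040−2.843)/1.148042=-3.945884

0: u=1.006897 w=-3.945884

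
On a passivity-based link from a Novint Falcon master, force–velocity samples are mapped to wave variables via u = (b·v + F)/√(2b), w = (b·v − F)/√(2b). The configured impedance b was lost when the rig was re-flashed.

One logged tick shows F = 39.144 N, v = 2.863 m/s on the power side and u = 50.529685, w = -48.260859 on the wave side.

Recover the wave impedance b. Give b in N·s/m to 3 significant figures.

u + w = 2.268826;  u + w = √(2b)·v, so √(2b) = 2.268826/2.863 = 0.792465.
b = (√(2b))²/2 = 0.628000/2 = 0.314000.
(Check via u − w = 2F/√(2b): u − w = 98.790544, 2F/√(2b) = 98.790539.)

b = 0.314 N·s/m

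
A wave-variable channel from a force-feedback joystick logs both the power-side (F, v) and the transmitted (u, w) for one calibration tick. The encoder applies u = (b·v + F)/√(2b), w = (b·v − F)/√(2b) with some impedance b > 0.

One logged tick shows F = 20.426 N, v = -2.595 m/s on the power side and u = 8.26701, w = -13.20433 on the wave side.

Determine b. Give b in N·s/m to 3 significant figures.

b = 1.81 N·s/m

u + w = -4.9373;  u + w = √(2b)·v, so √(2b) = -4.9373/(-2.595) = 1.9026.
b = (√(2b))²/2 = 3.6200/2 = 1.8100.
(Check via u − w = 2F/√(2b): u − w = 21.4713, 2F/√(2b) = 21.4714.)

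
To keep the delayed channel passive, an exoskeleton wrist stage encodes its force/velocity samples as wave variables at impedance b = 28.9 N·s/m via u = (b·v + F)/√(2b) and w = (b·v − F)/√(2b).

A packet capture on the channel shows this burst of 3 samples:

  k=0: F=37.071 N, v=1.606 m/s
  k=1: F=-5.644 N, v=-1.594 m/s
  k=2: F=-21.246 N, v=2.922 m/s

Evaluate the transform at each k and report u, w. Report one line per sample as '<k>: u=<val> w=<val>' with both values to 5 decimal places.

0: u=10.98099 w=1.22884
1: u=-6.80167 w=-5.31692
2: u=8.31289 w=13.90200

k=0: b·v=28.9×1.606=46.41340; √(2b)=7.60263; u=(46.41340+37.071)/7.60263=10.98099, w=(46.41340−37.071)/7.60263=1.22884
k=1: b·v=28.9×(-1.594)=-46.06660; √(2b)=7.60263; u=(-46.06660+(-5.644))/7.60263=-6.80167, w=(-46.06660−(-5.644))/7.60263=-5.31692
k=2: b·v=28.9×2.922=84.44580; √(2b)=7.60263; u=(84.44580+(-21.246))/7.60263=8.31289, w=(84.44580−(-21.246))/7.60263=13.90200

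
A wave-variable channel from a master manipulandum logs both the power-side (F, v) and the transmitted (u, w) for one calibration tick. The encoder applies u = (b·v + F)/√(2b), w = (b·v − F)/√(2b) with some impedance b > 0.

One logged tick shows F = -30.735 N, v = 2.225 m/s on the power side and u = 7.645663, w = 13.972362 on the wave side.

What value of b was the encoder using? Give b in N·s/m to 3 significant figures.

u + w = 21.618025;  u + w = √(2b)·v, so √(2b) = 21.618025/2.225 = 9.715966.
b = (√(2b))²/2 = 94.400001/2 = 47.200000.
(Check via u − w = 2F/√(2b): u − w = -6.326699, 2F/√(2b) = -6.326700.)

b = 47.2 N·s/m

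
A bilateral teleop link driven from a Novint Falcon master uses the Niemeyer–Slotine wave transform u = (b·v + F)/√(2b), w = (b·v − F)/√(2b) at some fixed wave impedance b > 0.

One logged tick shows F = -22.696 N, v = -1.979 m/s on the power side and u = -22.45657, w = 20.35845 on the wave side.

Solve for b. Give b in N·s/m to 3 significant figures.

u + w = -2.0981;  u + w = √(2b)·v, so √(2b) = -2.0981/(-1.979) = 1.0602.
b = (√(2b))²/2 = 1.1240/2 = 0.5620.
(Check via u − w = 2F/√(2b): u − w = -42.8150, 2F/√(2b) = -42.8149.)

b = 0.562 N·s/m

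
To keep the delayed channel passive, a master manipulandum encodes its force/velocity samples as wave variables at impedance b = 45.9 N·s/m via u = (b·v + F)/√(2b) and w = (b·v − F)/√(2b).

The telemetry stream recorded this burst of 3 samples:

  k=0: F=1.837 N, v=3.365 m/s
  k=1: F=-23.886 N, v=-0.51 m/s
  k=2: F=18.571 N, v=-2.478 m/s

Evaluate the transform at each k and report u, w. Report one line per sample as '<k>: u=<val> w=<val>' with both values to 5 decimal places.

0: u=16.31215 w=15.92869
1: u=-4.93621 w=0.04978
2: u=-9.93288 w=-13.80941

k=0: b·v=45.9×3.365=154.45350; √(2b)=9.58123; u=(154.45350+1.837)/9.58123=16.31215, w=(154.45350−1.837)/9.58123=15.92869
k=1: b·v=45.9×(-0.51)=-23.40900; √(2b)=9.58123; u=(-23.40900+(-23.886))/9.58123=-4.93621, w=(-23.40900−(-23.886))/9.58123=0.04978
k=2: b·v=45.9×(-2.478)=-113.74020; √(2b)=9.58123; u=(-113.74020+18.571)/9.58123=-9.93288, w=(-113.74020−18.571)/9.58123=-13.80941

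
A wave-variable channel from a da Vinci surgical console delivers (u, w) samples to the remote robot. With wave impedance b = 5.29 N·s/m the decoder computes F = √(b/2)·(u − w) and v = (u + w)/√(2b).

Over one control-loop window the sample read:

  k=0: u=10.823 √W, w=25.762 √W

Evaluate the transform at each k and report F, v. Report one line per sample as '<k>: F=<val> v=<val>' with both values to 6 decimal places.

0: F=-24.295977 v=11.247609

k=0: u−w=-14.939000, u+w=36.585000; √(b/2)=1.626346, √(2b)=3.252691; F=1.626346×(-14.939)=-24.295977, v=36.585000/3.252691=11.247609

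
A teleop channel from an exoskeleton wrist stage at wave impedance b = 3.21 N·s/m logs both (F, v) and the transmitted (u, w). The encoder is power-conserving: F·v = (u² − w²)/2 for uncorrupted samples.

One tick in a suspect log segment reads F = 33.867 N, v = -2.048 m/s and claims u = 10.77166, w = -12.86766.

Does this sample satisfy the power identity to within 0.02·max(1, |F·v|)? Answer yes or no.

no

F·v = 33.867×(-2.048) = -69.35962 W.
(u² − w²)/2 = (116.02866 − 165.57667)/2 = -24.77401 W.
|Δ| = 44.58561;  2% of max(1, |F·v|) = 1.38719.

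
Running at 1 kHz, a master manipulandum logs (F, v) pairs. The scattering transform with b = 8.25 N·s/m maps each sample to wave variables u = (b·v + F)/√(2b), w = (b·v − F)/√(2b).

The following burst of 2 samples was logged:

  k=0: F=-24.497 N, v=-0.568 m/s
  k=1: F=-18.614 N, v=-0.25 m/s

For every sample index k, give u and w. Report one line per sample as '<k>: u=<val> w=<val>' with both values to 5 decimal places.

k=0: b·v=8.25×(-0.568)=-4.68600; √(2b)=4.06202; u=(-4.68600+(-24.497))/4.06202=-7.18436, w=(-4.68600−(-24.497))/4.06202=4.87713
k=1: b·v=8.25×(-0.25)=-2.06250; √(2b)=4.06202; u=(-2.06250+(-18.614))/4.06202=-5.09020, w=(-2.06250−(-18.614))/4.06202=4.07470

0: u=-7.18436 w=4.87713
1: u=-5.09020 w=4.07470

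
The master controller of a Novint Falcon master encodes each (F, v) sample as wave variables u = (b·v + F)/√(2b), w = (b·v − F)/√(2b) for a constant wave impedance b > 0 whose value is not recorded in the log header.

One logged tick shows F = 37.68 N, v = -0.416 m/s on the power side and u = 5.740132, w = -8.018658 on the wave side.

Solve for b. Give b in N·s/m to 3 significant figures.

b = 15 N·s/m

u + w = -2.278526;  u + w = √(2b)·v, so √(2b) = -2.278526/(-0.416) = 5.477226.
b = (√(2b))²/2 = 30.000004/2 = 15.000002.
(Check via u − w = 2F/√(2b): u − w = 13.758790, 2F/√(2b) = 13.758790.)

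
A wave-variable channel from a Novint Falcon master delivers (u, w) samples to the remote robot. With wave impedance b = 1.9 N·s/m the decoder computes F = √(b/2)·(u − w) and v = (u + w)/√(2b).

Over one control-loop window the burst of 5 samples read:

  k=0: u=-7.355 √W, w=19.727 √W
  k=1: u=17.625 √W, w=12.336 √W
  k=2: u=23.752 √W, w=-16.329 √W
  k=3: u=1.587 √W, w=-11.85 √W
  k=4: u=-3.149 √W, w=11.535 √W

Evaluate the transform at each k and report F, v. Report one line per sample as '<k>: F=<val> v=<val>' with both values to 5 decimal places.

0: F=-26.39627 v=6.34670
1: F=5.15508 v=15.36967
2: F=39.06613 v=3.80792
3: F=13.09677 v=-5.26481
4: F=-14.31219 v=4.30193

k=0: u−w=-27.08200, u+w=12.37200; √(b/2)=0.97468, √(2b)=1.94936; F=0.97468×(-27.082)=-26.39627, v=12.37200/1.94936=6.34670
k=1: u−w=5.28900, u+w=29.96100; √(b/2)=0.97468, √(2b)=1.94936; F=0.97468×5.289=5.15508, v=29.96100/1.94936=15.36967
k=2: u−w=40.08100, u+w=7.42300; √(b/2)=0.97468, √(2b)=1.94936; F=0.97468×40.081=39.06613, v=7.42300/1.94936=3.80792
k=3: u−w=13.43700, u+w=-10.26300; √(b/2)=0.97468, √(2b)=1.94936; F=0.97468×13.437=13.09677, v=-10.26300/1.94936=-5.26481
k=4: u−w=-14.68400, u+w=8.38600; √(b/2)=0.97468, √(2b)=1.94936; F=0.97468×(-14.684)=-14.31219, v=8.38600/1.94936=4.30193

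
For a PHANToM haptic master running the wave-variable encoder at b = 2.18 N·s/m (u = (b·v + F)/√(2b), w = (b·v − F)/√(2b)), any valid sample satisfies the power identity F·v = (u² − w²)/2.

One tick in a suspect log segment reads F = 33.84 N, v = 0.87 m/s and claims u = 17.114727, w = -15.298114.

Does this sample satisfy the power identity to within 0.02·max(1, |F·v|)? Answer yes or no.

F·v = 33.84×0.87 = 29.440800 W.
(u² − w²)/2 = (292.913880 − 234.032292)/2 = 29.440794 W.
|Δ| = 0.000006;  2% of max(1, |F·v|) = 0.588816.

yes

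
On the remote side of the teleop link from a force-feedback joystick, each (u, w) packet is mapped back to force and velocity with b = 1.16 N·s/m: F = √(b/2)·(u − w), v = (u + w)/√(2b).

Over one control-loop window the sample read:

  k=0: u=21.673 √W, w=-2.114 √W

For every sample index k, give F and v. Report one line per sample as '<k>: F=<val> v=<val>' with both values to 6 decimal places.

k=0: u−w=23.787000, u+w=19.559000; √(b/2)=0.761577, √(2b)=1.523155; F=0.761577×23.787=18.115639, v=19.559000/1.523155=12.841113

0: F=18.115639 v=12.841113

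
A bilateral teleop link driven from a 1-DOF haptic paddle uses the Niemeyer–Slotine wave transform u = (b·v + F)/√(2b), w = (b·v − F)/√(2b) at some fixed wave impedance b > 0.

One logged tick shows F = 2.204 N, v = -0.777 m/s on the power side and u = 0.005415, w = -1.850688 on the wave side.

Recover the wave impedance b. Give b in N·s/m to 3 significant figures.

u + w = -1.845273;  u + w = √(2b)·v, so √(2b) = -1.845273/(-0.777) = 2.374869.
b = (√(2b))²/2 = 5.640001/2 = 2.820001.
(Check via u − w = 2F/√(2b): u − w = 1.856103, 2F/√(2b) = 1.856103.)

b = 2.82 N·s/m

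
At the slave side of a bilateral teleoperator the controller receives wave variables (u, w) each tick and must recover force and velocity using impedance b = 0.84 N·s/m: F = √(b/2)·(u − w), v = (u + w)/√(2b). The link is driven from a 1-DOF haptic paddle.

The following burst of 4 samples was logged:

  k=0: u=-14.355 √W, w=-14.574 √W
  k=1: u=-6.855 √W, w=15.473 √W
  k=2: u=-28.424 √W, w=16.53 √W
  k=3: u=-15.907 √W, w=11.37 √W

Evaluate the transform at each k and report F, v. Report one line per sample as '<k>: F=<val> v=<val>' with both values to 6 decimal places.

k=0: u−w=0.219000, u+w=-28.929000; √(b/2)=0.648074, √(2b)=1.296148; F=0.648074×0.219=0.141928, v=-28.929000/1.296148=-22.319208
k=1: u−w=-22.328000, u+w=8.618000; √(b/2)=0.648074, √(2b)=1.296148; F=0.648074×(-22.328)=-14.470198, v=8.618000/1.296148=6.648931
k=2: u−w=-44.954000, u+w=-11.894000; √(b/2)=0.648074, √(2b)=1.296148; F=0.648074×(-44.954)=-29.133522, v=-11.894000/1.296148=-9.176420
k=3: u−w=-27.277000, u+w=-4.537000; √(b/2)=0.648074, √(2b)=1.296148; F=0.648074×(-27.277)=-17.677516, v=-4.537000/1.296148=-3.500371

0: F=0.141928 v=-22.319208
1: F=-14.470198 v=6.648931
2: F=-29.133522 v=-9.176420
3: F=-17.677516 v=-3.500371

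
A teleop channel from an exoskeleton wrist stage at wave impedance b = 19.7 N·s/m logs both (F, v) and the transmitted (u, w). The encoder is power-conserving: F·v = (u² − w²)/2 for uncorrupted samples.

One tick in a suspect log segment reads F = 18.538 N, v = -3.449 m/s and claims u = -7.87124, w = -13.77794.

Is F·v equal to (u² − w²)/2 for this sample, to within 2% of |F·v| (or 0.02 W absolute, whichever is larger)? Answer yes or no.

F·v = 18.538×(-3.449) = -63.9376 W.
(u² − w²)/2 = (61.9564 − 189.8316)/2 = -63.9376 W.
|Δ| = 0.0000;  2% of max(1, |F·v|) = 1.2788.

yes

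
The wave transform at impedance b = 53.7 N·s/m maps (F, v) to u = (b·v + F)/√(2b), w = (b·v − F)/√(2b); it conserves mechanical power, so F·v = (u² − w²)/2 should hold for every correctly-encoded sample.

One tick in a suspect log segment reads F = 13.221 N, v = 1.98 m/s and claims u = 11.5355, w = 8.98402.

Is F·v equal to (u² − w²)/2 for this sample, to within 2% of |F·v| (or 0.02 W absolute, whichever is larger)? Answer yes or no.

yes

F·v = 13.221×1.98 = 26.1776 W.
(u² − w²)/2 = (133.0678 − 80.7126)/2 = 26.1776 W.
|Δ| = 0.0000;  2% of max(1, |F·v|) = 0.5236.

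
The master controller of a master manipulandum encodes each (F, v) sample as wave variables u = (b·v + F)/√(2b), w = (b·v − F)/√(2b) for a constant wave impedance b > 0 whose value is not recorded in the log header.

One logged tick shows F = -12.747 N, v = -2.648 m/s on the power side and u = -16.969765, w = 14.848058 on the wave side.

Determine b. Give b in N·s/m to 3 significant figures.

b = 0.321 N·s/m

u + w = -2.121707;  u + w = √(2b)·v, so √(2b) = -2.121707/(-2.648) = 0.801249.
b = (√(2b))²/2 = 0.642000/2 = 0.321000.
(Check via u − w = 2F/√(2b): u − w = -31.817823, 2F/√(2b) = -31.817830.)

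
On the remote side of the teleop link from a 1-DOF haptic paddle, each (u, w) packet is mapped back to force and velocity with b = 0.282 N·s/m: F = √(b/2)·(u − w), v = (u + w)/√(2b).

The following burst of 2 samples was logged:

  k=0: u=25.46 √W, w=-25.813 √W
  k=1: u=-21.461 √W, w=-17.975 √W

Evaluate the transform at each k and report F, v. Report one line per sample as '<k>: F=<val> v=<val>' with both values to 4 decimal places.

k=0: u−w=51.2730, u+w=-0.3530; √(b/2)=0.3755, √(2b)=0.7510; F=0.3755×51.273=19.2530, v=-0.3530/0.7510=-0.4700
k=1: u−w=-3.4860, u+w=-39.4360; √(b/2)=0.3755, √(2b)=0.7510; F=0.3755×(-3.486)=-1.3090, v=-39.4360/0.7510=-52.5114

0: F=19.2530 v=-0.4700
1: F=-1.3090 v=-52.5114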